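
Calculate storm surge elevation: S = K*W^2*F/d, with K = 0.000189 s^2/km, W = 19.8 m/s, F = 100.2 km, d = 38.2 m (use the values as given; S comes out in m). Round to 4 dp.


S = K * W^2 * F / d
W^2 = 19.8^2 = 392.04
S = 0.000189 * 392.04 * 100.2 / 38.2
Numerator = 0.000189 * 392.04 * 100.2 = 7.424375
S = 7.424375 / 38.2 = 0.1944 m

0.1944


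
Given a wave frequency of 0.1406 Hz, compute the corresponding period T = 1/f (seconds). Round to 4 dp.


T = 1 / f
T = 1 / 0.1406
T = 7.1124 s

7.1124


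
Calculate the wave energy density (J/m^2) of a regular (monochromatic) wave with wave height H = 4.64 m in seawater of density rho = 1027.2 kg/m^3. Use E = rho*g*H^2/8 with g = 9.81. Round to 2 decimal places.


E = (1/8) * rho * g * H^2
E = (1/8) * 1027.2 * 9.81 * 4.64^2
E = 0.125 * 1027.2 * 9.81 * 21.5296
E = 27118.77 J/m^2

27118.77


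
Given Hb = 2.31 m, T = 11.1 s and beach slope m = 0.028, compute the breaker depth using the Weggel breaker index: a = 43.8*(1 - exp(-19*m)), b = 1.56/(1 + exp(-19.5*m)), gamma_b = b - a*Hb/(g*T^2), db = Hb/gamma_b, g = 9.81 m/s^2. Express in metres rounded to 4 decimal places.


a = 43.8 * (1 - exp(-19 * m))
exp(-19 * 0.028) = exp(-0.5320) = 0.587429
a = 43.8 * (1 - 0.587429) = 18.070613
b = 1.56 / (1 + exp(-19.5 * m))
exp(-19.5 * 0.028) = exp(-0.5460) = 0.579262
b = 1.56 / (1 + 0.579262) = 0.987803
Hb / (g * T^2) = 2.31 / (9.81 * 11.1^2) = 2.31 / 1208.6901 = 0.00191116
gamma_b = b - a * Hb/(g*T^2) = 0.987803 - 18.070613 * 0.00191116 = 0.953267
db = Hb / gamma_b = 2.31 / 0.953267
db = 2.4232 m

2.4232


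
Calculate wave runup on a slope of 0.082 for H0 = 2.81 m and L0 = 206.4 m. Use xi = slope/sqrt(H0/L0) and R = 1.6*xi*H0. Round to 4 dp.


xi = slope / sqrt(H0/L0)
H0/L0 = 2.81/206.4 = 0.013614
sqrt(0.013614) = 0.116681
xi = 0.082 / 0.116681 = 0.702774
R = 1.6 * xi * H0 = 1.6 * 0.702774 * 2.81
R = 3.1597 m

3.1597


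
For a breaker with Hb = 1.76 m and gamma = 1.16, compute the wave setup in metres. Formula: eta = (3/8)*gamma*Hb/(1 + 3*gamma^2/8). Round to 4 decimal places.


eta = (3/8) * gamma * Hb / (1 + 3*gamma^2/8)
Numerator = (3/8) * 1.16 * 1.76 = 0.765600
Denominator = 1 + 3*1.16^2/8 = 1 + 0.504600 = 1.504600
eta = 0.765600 / 1.504600
eta = 0.5088 m

0.5088


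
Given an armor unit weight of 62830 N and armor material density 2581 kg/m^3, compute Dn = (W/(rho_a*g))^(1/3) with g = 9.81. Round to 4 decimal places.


V = W / (rho_a * g)
V = 62830 / (2581 * 9.81)
V = 62830 / 25319.61
V = 2.481476 m^3
Dn = V^(1/3) = 2.481476^(1/3)
Dn = 1.3538 m

1.3538


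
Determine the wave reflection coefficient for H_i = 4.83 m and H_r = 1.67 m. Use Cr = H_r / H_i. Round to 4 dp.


Cr = H_r / H_i
Cr = 1.67 / 4.83
Cr = 0.3458

0.3458


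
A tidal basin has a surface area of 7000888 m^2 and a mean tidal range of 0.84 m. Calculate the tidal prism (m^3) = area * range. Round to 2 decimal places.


Tidal prism = Area * Tidal range
P = 7000888 * 0.84
P = 5880745.92 m^3

5880745.92


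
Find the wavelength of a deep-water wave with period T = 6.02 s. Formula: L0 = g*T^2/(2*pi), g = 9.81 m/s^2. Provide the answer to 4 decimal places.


L0 = g * T^2 / (2 * pi)
L0 = 9.81 * 6.02^2 / (2 * pi)
L0 = 9.81 * 36.2404 / 6.28319
L0 = 355.5183 / 6.28319
L0 = 56.5825 m

56.5825


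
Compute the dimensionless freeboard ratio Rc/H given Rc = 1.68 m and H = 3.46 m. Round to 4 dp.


Relative freeboard = Rc / H
= 1.68 / 3.46
= 0.4855

0.4855


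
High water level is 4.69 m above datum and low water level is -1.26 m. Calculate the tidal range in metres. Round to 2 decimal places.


Tidal range = High water - Low water
Tidal range = 4.69 - (-1.26)
Tidal range = 5.95 m

5.95


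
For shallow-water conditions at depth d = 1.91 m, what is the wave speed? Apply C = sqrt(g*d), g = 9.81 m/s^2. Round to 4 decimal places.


Using the shallow-water approximation:
C = sqrt(g * d) = sqrt(9.81 * 1.91)
C = sqrt(18.7371)
C = 4.3286 m/s

4.3286


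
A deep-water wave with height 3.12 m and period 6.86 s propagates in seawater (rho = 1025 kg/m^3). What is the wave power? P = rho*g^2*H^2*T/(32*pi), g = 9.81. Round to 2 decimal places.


P = rho * g^2 * H^2 * T / (32 * pi)
P = 1025 * 9.81^2 * 3.12^2 * 6.86 / (32 * pi)
P = 1025 * 96.2361 * 9.7344 * 6.86 / 100.53096
P = 65523.24 W/m

65523.24


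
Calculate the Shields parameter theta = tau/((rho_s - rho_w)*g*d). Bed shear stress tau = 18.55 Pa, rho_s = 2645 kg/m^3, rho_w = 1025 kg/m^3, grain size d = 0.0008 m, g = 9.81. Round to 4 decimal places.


theta = tau / ((rho_s - rho_w) * g * d)
rho_s - rho_w = 2645 - 1025 = 1620
Denominator = 1620 * 9.81 * 0.0008 = 12.713760
theta = 18.55 / 12.713760
theta = 1.4590

1.4590


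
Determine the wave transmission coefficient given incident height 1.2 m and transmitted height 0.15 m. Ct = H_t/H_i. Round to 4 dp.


Ct = H_t / H_i
Ct = 0.15 / 1.2
Ct = 0.1250

0.1250


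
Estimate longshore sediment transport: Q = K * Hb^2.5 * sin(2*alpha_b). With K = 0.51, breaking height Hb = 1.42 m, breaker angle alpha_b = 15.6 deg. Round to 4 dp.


Q = K * Hb^2.5 * sin(2 * alpha_b)
Hb^2.5 = 1.42^2.5 = 2.402818
sin(2 * 15.6) = sin(31.2) = 0.518027
Q = 0.51 * 2.402818 * 0.518027
Q = 0.6348 m^3/s

0.6348


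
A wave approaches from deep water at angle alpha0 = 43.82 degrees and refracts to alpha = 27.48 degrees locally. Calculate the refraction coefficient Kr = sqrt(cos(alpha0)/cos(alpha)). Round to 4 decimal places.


Kr = sqrt(cos(alpha0) / cos(alpha))
cos(43.82) = 0.721519
cos(27.48) = 0.887172
Kr = sqrt(0.721519 / 0.887172)
Kr = sqrt(0.813279)
Kr = 0.9018

0.9018


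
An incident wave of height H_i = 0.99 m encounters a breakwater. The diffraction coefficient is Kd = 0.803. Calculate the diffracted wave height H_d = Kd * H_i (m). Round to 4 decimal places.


H_d = Kd * H_i
H_d = 0.803 * 0.99
H_d = 0.7950 m

0.7950


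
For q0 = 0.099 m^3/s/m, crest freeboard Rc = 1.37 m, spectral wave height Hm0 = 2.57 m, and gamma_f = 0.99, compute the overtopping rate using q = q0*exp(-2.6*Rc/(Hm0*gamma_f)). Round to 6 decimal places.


q = q0 * exp(-2.6 * Rc / (Hm0 * gamma_f))
Exponent = -2.6 * 1.37 / (2.57 * 0.99)
= -2.6 * 1.37 / 2.5443
= -1.399992
exp(-1.399992) = 0.246599
q = 0.099 * 0.246599
q = 0.024413 m^3/s/m

0.024413


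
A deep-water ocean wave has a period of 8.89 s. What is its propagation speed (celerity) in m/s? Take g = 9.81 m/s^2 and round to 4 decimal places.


We use the deep-water celerity formula:
C = g * T / (2 * pi)
C = 9.81 * 8.89 / (2 * 3.14159...)
C = 87.210900 / 6.283185
C = 13.8800 m/s

13.8800


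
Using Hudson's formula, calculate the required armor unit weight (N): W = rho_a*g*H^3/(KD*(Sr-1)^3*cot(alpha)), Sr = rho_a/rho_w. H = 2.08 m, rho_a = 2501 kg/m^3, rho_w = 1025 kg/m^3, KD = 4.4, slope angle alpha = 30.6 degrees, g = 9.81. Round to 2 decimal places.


Sr = rho_a / rho_w = 2501 / 1025 = 2.440000
(Sr - 1) = 1.440000
(Sr - 1)^3 = 2.985984
cot(30.6) = 1 / tan(30.6) = 1 / 0.591398 = 1.690908
Numerator = 2501 * 9.81 * 2.08^3 = 220786.5961
Denominator = 4.4 * 2.985984 * 1.690908 = 22.215702
W = 220786.5961 / 22.215702
W = 9938.31 N

9938.31


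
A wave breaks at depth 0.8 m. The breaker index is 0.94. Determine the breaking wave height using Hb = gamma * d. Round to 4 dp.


Hb = gamma * d
Hb = 0.94 * 0.8
Hb = 0.7520 m

0.7520


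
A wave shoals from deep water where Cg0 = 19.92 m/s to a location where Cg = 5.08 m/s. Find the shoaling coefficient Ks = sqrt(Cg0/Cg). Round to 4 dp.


Ks = sqrt(Cg0 / Cg)
Ks = sqrt(19.92 / 5.08)
Ks = sqrt(3.9213)
Ks = 1.9802

1.9802


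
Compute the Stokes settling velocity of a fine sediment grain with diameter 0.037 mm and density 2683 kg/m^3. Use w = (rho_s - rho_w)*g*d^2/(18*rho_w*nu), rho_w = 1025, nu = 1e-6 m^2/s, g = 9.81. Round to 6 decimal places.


w = (rho_s - rho_w) * g * d^2 / (18 * rho_w * nu)
d = 0.037 mm = 0.000037 m
rho_s - rho_w = 2683 - 1025 = 1658
Numerator = 1658 * 9.81 * (0.000037)^2 = 0.000022266758
Denominator = 18 * 1025 * 1e-6 = 0.018450
w = 0.001207 m/s

0.001207


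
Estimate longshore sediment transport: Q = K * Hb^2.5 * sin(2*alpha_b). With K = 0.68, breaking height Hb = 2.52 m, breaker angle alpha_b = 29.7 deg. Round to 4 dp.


Q = K * Hb^2.5 * sin(2 * alpha_b)
Hb^2.5 = 2.52^2.5 = 10.080947
sin(2 * 29.7) = sin(59.4) = 0.860742
Q = 0.68 * 10.080947 * 0.860742
Q = 5.9004 m^3/s

5.9004


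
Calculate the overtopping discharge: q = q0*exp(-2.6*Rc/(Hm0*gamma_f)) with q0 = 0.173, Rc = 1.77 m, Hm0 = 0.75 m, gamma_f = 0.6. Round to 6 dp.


q = q0 * exp(-2.6 * Rc / (Hm0 * gamma_f))
Exponent = -2.6 * 1.77 / (0.75 * 0.6)
= -2.6 * 1.77 / 0.4500
= -10.226667
exp(-10.226667) = 0.000036
q = 0.173 * 0.000036
q = 0.000006 m^3/s/m

0.000006


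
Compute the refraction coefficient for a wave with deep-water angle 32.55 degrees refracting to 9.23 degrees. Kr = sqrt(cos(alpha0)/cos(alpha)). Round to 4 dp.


Kr = sqrt(cos(alpha0) / cos(alpha))
cos(32.55) = 0.842922
cos(9.23) = 0.987052
Kr = sqrt(0.842922 / 0.987052)
Kr = sqrt(0.853979)
Kr = 0.9241

0.9241


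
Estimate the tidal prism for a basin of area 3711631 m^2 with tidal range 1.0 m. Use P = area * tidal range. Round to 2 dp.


Tidal prism = Area * Tidal range
P = 3711631 * 1.0
P = 3711631.00 m^3

3711631.00


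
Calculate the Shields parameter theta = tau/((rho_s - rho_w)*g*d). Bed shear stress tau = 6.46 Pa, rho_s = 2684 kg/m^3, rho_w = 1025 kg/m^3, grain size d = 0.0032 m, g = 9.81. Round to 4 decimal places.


theta = tau / ((rho_s - rho_w) * g * d)
rho_s - rho_w = 2684 - 1025 = 1659
Denominator = 1659 * 9.81 * 0.0032 = 52.079328
theta = 6.46 / 52.079328
theta = 0.1240

0.1240


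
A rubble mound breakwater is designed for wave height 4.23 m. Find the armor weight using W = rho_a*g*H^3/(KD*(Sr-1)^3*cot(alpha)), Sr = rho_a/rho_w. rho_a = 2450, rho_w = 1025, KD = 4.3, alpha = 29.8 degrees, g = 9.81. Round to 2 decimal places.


Sr = rho_a / rho_w = 2450 / 1025 = 2.390244
(Sr - 1) = 1.390244
(Sr - 1)^3 = 2.687033
cot(29.8) = 1 / tan(29.8) = 1 / 0.572705 = 1.746098
Numerator = 2450 * 9.81 * 4.23^3 = 1819098.4084
Denominator = 4.3 * 2.687033 * 1.746098 = 20.174843
W = 1819098.4084 / 20.174843
W = 90166.67 N

90166.67


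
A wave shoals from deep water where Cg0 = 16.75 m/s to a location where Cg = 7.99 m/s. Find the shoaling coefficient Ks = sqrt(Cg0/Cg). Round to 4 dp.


Ks = sqrt(Cg0 / Cg)
Ks = sqrt(16.75 / 7.99)
Ks = sqrt(2.0964)
Ks = 1.4479

1.4479


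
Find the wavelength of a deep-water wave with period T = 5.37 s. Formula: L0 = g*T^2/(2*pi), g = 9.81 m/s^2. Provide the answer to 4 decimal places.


L0 = g * T^2 / (2 * pi)
L0 = 9.81 * 5.37^2 / (2 * pi)
L0 = 9.81 * 28.8369 / 6.28319
L0 = 282.8900 / 6.28319
L0 = 45.0233 m

45.0233


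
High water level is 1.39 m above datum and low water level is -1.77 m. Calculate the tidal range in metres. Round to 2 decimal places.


Tidal range = High water - Low water
Tidal range = 1.39 - (-1.77)
Tidal range = 3.16 m

3.16


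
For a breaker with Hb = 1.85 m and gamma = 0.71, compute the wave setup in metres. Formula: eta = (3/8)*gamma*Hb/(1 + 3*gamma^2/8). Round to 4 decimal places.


eta = (3/8) * gamma * Hb / (1 + 3*gamma^2/8)
Numerator = (3/8) * 0.71 * 1.85 = 0.492563
Denominator = 1 + 3*0.71^2/8 = 1 + 0.189038 = 1.189038
eta = 0.492563 / 1.189038
eta = 0.4143 m

0.4143


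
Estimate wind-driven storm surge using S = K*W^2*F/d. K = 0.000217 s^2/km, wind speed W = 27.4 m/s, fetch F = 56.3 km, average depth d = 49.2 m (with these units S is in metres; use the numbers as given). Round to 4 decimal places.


S = K * W^2 * F / d
W^2 = 27.4^2 = 750.76
S = 0.000217 * 750.76 * 56.3 / 49.2
Numerator = 0.000217 * 750.76 * 56.3 = 9.172110
S = 9.172110 / 49.2 = 0.1864 m

0.1864


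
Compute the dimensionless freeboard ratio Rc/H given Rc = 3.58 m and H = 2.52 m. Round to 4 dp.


Relative freeboard = Rc / H
= 3.58 / 2.52
= 1.4206

1.4206


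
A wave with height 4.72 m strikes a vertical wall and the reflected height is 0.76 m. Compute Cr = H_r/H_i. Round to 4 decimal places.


Cr = H_r / H_i
Cr = 0.76 / 4.72
Cr = 0.1610

0.1610


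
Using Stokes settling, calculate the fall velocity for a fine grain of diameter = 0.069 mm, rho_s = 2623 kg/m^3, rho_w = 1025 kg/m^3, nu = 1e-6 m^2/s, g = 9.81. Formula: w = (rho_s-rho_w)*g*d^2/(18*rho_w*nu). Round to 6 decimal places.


w = (rho_s - rho_w) * g * d^2 / (18 * rho_w * nu)
d = 0.069 mm = 0.000069 m
rho_s - rho_w = 2623 - 1025 = 1598
Numerator = 1598 * 9.81 * (0.000069)^2 = 0.000074635245
Denominator = 18 * 1025 * 1e-6 = 0.018450
w = 0.004045 m/s

0.004045


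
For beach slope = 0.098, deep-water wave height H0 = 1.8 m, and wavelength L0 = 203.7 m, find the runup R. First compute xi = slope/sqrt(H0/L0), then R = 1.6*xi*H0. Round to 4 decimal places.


xi = slope / sqrt(H0/L0)
H0/L0 = 1.8/203.7 = 0.008837
sqrt(0.008837) = 0.094003
xi = 0.098 / 0.094003 = 1.042522
R = 1.6 * xi * H0 = 1.6 * 1.042522 * 1.8
R = 3.0025 m

3.0025


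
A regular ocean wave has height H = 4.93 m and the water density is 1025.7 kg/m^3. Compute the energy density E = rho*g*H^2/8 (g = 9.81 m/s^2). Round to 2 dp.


E = (1/8) * rho * g * H^2
E = (1/8) * 1025.7 * 9.81 * 4.93^2
E = 0.125 * 1025.7 * 9.81 * 24.3049
E = 30569.84 J/m^2

30569.84


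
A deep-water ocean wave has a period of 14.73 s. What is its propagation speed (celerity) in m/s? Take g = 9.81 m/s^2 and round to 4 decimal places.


We use the deep-water celerity formula:
C = g * T / (2 * pi)
C = 9.81 * 14.73 / (2 * 3.14159...)
C = 144.501300 / 6.283185
C = 22.9981 m/s

22.9981


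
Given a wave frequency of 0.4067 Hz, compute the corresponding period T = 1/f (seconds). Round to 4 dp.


T = 1 / f
T = 1 / 0.4067
T = 2.4588 s

2.4588


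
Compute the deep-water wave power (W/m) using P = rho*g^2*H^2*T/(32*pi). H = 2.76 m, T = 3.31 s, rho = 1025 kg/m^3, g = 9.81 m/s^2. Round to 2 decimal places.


P = rho * g^2 * H^2 * T / (32 * pi)
P = 1025 * 9.81^2 * 2.76^2 * 3.31 / (32 * pi)
P = 1025 * 96.2361 * 7.6176 * 3.31 / 100.53096
P = 24740.48 W/m

24740.48


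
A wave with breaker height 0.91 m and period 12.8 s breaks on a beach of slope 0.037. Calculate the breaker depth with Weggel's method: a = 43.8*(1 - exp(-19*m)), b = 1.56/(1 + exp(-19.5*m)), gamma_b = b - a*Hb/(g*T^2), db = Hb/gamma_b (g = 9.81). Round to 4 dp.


a = 43.8 * (1 - exp(-19 * m))
exp(-19 * 0.037) = exp(-0.7030) = 0.495098
a = 43.8 * (1 - 0.495098) = 22.114717
b = 1.56 / (1 + exp(-19.5 * m))
exp(-19.5 * 0.037) = exp(-0.7215) = 0.486023
b = 1.56 / (1 + 0.486023) = 1.049782
Hb / (g * T^2) = 0.91 / (9.81 * 12.8^2) = 0.91 / 1607.2704 = 0.00056618
gamma_b = b - a * Hb/(g*T^2) = 1.049782 - 22.114717 * 0.00056618 = 1.037261
db = Hb / gamma_b = 0.91 / 1.037261
db = 0.8773 m

0.8773


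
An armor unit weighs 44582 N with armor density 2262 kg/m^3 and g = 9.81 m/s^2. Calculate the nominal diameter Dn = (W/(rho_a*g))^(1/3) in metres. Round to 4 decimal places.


V = W / (rho_a * g)
V = 44582 / (2262 * 9.81)
V = 44582 / 22190.22
V = 2.009083 m^3
Dn = V^(1/3) = 2.009083^(1/3)
Dn = 1.2618 m

1.2618


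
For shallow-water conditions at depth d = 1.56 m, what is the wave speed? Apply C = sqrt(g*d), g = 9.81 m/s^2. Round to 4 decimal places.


Using the shallow-water approximation:
C = sqrt(g * d) = sqrt(9.81 * 1.56)
C = sqrt(15.3036)
C = 3.9120 m/s

3.9120


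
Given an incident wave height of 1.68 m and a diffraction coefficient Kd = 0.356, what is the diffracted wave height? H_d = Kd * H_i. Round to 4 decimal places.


H_d = Kd * H_i
H_d = 0.356 * 1.68
H_d = 0.5981 m

0.5981


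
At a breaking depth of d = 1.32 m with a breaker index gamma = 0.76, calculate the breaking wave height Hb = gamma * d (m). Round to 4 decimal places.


Hb = gamma * d
Hb = 0.76 * 1.32
Hb = 1.0032 m

1.0032


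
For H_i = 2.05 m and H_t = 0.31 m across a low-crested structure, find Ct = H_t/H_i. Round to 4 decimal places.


Ct = H_t / H_i
Ct = 0.31 / 2.05
Ct = 0.1512

0.1512


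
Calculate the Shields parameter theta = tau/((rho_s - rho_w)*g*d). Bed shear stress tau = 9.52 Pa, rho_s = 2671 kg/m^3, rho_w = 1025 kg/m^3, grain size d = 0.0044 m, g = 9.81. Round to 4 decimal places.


theta = tau / ((rho_s - rho_w) * g * d)
rho_s - rho_w = 2671 - 1025 = 1646
Denominator = 1646 * 9.81 * 0.0044 = 71.047944
theta = 9.52 / 71.047944
theta = 0.1340

0.1340


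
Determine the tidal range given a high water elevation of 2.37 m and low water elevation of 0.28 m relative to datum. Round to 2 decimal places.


Tidal range = High water - Low water
Tidal range = 2.37 - (0.28)
Tidal range = 2.09 m

2.09


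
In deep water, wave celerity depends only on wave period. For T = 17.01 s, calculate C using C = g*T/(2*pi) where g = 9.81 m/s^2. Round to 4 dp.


We use the deep-water celerity formula:
C = g * T / (2 * pi)
C = 9.81 * 17.01 / (2 * 3.14159...)
C = 166.868100 / 6.283185
C = 26.5579 m/s

26.5579


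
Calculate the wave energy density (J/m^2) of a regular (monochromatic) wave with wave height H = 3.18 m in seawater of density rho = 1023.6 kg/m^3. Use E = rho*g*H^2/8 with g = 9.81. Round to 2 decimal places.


E = (1/8) * rho * g * H^2
E = (1/8) * 1023.6 * 9.81 * 3.18^2
E = 0.125 * 1023.6 * 9.81 * 10.1124
E = 12692.98 J/m^2

12692.98


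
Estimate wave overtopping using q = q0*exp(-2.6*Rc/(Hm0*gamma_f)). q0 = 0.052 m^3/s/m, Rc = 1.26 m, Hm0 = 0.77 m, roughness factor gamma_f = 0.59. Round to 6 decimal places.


q = q0 * exp(-2.6 * Rc / (Hm0 * gamma_f))
Exponent = -2.6 * 1.26 / (0.77 * 0.59)
= -2.6 * 1.26 / 0.4543
= -7.211094
exp(-7.211094) = 0.000738
q = 0.052 * 0.000738
q = 0.000038 m^3/s/m

0.000038


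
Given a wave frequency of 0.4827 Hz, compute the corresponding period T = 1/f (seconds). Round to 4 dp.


T = 1 / f
T = 1 / 0.4827
T = 2.0717 s

2.0717


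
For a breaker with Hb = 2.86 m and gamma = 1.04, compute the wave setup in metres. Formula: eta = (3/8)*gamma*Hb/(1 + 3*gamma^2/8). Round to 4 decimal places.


eta = (3/8) * gamma * Hb / (1 + 3*gamma^2/8)
Numerator = (3/8) * 1.04 * 2.86 = 1.115400
Denominator = 1 + 3*1.04^2/8 = 1 + 0.405600 = 1.405600
eta = 1.115400 / 1.405600
eta = 0.7935 m

0.7935


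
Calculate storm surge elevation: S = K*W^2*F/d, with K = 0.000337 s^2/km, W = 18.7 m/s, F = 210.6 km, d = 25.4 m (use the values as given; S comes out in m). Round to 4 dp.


S = K * W^2 * F / d
W^2 = 18.7^2 = 349.69
S = 0.000337 * 349.69 * 210.6 / 25.4
Numerator = 0.000337 * 349.69 * 210.6 = 24.818269
S = 24.818269 / 25.4 = 0.9771 m

0.9771


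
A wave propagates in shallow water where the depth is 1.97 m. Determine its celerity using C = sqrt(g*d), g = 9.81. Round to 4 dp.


Using the shallow-water approximation:
C = sqrt(g * d) = sqrt(9.81 * 1.97)
C = sqrt(19.3257)
C = 4.3961 m/s

4.3961


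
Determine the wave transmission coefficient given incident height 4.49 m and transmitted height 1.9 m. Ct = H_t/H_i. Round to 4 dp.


Ct = H_t / H_i
Ct = 1.9 / 4.49
Ct = 0.4232

0.4232


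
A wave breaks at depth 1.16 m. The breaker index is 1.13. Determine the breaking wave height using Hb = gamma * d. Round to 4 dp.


Hb = gamma * d
Hb = 1.13 * 1.16
Hb = 1.3108 m

1.3108


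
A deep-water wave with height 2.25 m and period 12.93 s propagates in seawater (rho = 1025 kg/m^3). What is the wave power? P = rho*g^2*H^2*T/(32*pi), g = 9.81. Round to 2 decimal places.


P = rho * g^2 * H^2 * T / (32 * pi)
P = 1025 * 9.81^2 * 2.25^2 * 12.93 / (32 * pi)
P = 1025 * 96.2361 * 5.0625 * 12.93 / 100.53096
P = 64228.18 W/m

64228.18


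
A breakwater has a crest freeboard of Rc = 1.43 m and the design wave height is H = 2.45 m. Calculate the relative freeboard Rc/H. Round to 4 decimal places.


Relative freeboard = Rc / H
= 1.43 / 2.45
= 0.5837

0.5837


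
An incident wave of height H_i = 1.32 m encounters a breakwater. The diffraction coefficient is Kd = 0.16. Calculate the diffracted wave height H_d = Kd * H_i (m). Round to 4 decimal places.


H_d = Kd * H_i
H_d = 0.16 * 1.32
H_d = 0.2112 m

0.2112


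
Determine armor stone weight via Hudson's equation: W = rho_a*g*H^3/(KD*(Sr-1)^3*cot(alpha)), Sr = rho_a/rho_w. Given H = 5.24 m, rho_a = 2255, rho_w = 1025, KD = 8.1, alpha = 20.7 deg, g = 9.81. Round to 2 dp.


Sr = rho_a / rho_w = 2255 / 1025 = 2.200000
(Sr - 1) = 1.200000
(Sr - 1)^3 = 1.728000
cot(20.7) = 1 / tan(20.7) = 1 / 0.377869 = 2.646423
Numerator = 2255 * 9.81 * 5.24^3 = 3182800.4775
Denominator = 8.1 * 1.728000 * 2.646423 = 37.041456
W = 3182800.4775 / 37.041456
W = 85925.36 N

85925.36


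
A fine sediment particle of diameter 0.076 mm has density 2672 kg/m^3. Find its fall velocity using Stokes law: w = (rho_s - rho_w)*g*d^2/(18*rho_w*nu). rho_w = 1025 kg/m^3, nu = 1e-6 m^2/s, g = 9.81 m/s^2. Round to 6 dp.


w = (rho_s - rho_w) * g * d^2 / (18 * rho_w * nu)
d = 0.076 mm = 0.000076 m
rho_s - rho_w = 2672 - 1025 = 1647
Numerator = 1647 * 9.81 * (0.000076)^2 = 0.000093323236
Denominator = 18 * 1025 * 1e-6 = 0.018450
w = 0.005058 m/s

0.005058


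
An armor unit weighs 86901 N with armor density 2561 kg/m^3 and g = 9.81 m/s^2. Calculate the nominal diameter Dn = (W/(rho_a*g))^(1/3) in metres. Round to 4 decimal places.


V = W / (rho_a * g)
V = 86901 / (2561 * 9.81)
V = 86901 / 25123.41
V = 3.458965 m^3
Dn = V^(1/3) = 3.458965^(1/3)
Dn = 1.5123 m

1.5123


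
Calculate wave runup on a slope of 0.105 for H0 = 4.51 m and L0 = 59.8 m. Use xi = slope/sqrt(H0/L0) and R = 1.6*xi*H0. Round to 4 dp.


xi = slope / sqrt(H0/L0)
H0/L0 = 4.51/59.8 = 0.075418
sqrt(0.075418) = 0.274623
xi = 0.105 / 0.274623 = 0.382342
R = 1.6 * xi * H0 = 1.6 * 0.382342 * 4.51
R = 2.7590 m

2.7590


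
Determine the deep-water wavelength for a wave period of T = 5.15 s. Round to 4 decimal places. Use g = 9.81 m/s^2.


L0 = g * T^2 / (2 * pi)
L0 = 9.81 * 5.15^2 / (2 * pi)
L0 = 9.81 * 26.5225 / 6.28319
L0 = 260.1857 / 6.28319
L0 = 41.4098 m

41.4098


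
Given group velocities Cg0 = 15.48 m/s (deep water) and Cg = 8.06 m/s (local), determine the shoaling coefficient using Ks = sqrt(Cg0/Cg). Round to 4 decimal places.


Ks = sqrt(Cg0 / Cg)
Ks = sqrt(15.48 / 8.06)
Ks = sqrt(1.9206)
Ks = 1.3859

1.3859


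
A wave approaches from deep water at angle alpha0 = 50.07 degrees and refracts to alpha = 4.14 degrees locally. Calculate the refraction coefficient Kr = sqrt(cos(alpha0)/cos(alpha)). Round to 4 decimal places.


Kr = sqrt(cos(alpha0) / cos(alpha))
cos(50.07) = 0.641851
cos(4.14) = 0.997391
Kr = sqrt(0.641851 / 0.997391)
Kr = sqrt(0.643530)
Kr = 0.8022

0.8022


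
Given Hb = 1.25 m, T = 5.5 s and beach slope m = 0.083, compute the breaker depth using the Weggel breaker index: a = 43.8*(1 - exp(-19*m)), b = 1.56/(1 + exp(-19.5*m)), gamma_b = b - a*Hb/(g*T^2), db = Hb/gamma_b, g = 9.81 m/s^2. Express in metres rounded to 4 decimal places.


a = 43.8 * (1 - exp(-19 * m))
exp(-19 * 0.083) = exp(-1.5770) = 0.206594
a = 43.8 * (1 - 0.206594) = 34.751185
b = 1.56 / (1 + exp(-19.5 * m))
exp(-19.5 * 0.083) = exp(-1.6185) = 0.198196
b = 1.56 / (1 + 0.198196) = 1.301958
Hb / (g * T^2) = 1.25 / (9.81 * 5.5^2) = 1.25 / 296.7525 = 0.00421226
gamma_b = b - a * Hb/(g*T^2) = 1.301958 - 34.751185 * 0.00421226 = 1.155576
db = Hb / gamma_b = 1.25 / 1.155576
db = 1.0817 m

1.0817


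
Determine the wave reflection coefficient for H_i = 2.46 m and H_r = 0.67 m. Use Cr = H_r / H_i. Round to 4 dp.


Cr = H_r / H_i
Cr = 0.67 / 2.46
Cr = 0.2724

0.2724


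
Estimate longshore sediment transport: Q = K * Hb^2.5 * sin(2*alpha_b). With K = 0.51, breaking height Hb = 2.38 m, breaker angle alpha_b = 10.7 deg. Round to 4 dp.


Q = K * Hb^2.5 * sin(2 * alpha_b)
Hb^2.5 = 2.38^2.5 = 8.738611
sin(2 * 10.7) = sin(21.4) = 0.364877
Q = 0.51 * 8.738611 * 0.364877
Q = 1.6261 m^3/s

1.6261


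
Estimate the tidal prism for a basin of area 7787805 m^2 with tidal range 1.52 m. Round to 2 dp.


Tidal prism = Area * Tidal range
P = 7787805 * 1.52
P = 11837463.60 m^3

11837463.60


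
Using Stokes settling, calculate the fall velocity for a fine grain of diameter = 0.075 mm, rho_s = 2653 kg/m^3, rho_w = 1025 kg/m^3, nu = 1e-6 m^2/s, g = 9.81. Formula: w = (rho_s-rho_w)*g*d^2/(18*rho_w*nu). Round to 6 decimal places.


w = (rho_s - rho_w) * g * d^2 / (18 * rho_w * nu)
d = 0.075 mm = 0.000075 m
rho_s - rho_w = 2653 - 1025 = 1628
Numerator = 1628 * 9.81 * (0.000075)^2 = 0.000089835075
Denominator = 18 * 1025 * 1e-6 = 0.018450
w = 0.004869 m/s

0.004869


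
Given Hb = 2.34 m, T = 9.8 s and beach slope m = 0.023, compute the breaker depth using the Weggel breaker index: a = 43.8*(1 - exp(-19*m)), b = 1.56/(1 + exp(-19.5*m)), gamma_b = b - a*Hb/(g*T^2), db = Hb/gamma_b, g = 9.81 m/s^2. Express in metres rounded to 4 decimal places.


a = 43.8 * (1 - exp(-19 * m))
exp(-19 * 0.023) = exp(-0.4370) = 0.645971
a = 43.8 * (1 - 0.645971) = 15.506451
b = 1.56 / (1 + exp(-19.5 * m))
exp(-19.5 * 0.023) = exp(-0.4485) = 0.638585
b = 1.56 / (1 + 0.638585) = 0.952041
Hb / (g * T^2) = 2.34 / (9.81 * 9.8^2) = 2.34 / 942.1524 = 0.00248367
gamma_b = b - a * Hb/(g*T^2) = 0.952041 - 15.506451 * 0.00248367 = 0.913528
db = Hb / gamma_b = 2.34 / 0.913528
db = 2.5615 m

2.5615


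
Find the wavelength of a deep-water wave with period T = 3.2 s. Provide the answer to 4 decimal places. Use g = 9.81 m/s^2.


L0 = g * T^2 / (2 * pi)
L0 = 9.81 * 3.2^2 / (2 * pi)
L0 = 9.81 * 10.2400 / 6.28319
L0 = 100.4544 / 6.28319
L0 = 15.9878 m

15.9878


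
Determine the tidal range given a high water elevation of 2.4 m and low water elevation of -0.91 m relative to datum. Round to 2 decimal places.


Tidal range = High water - Low water
Tidal range = 2.4 - (-0.91)
Tidal range = 3.31 m

3.31


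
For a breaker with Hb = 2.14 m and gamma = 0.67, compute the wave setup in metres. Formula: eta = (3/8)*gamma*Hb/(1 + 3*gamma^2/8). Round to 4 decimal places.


eta = (3/8) * gamma * Hb / (1 + 3*gamma^2/8)
Numerator = (3/8) * 0.67 * 2.14 = 0.537675
Denominator = 1 + 3*0.67^2/8 = 1 + 0.168338 = 1.168338
eta = 0.537675 / 1.168338
eta = 0.4602 m

0.4602


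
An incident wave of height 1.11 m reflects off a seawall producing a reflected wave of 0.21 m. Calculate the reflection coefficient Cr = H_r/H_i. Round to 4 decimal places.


Cr = H_r / H_i
Cr = 0.21 / 1.11
Cr = 0.1892

0.1892


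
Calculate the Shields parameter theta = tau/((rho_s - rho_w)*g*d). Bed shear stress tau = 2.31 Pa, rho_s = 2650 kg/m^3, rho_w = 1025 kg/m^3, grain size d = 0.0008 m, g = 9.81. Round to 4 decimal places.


theta = tau / ((rho_s - rho_w) * g * d)
rho_s - rho_w = 2650 - 1025 = 1625
Denominator = 1625 * 9.81 * 0.0008 = 12.753000
theta = 2.31 / 12.753000
theta = 0.1811

0.1811


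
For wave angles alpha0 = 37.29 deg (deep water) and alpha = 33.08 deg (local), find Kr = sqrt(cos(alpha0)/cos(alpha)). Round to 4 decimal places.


Kr = sqrt(cos(alpha0) / cos(alpha))
cos(37.29) = 0.795579
cos(33.08) = 0.837909
Kr = sqrt(0.795579 / 0.837909)
Kr = sqrt(0.949481)
Kr = 0.9744

0.9744


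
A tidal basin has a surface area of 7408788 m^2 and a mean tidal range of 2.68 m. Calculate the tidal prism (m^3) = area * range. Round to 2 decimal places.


Tidal prism = Area * Tidal range
P = 7408788 * 2.68
P = 19855551.84 m^3

19855551.84


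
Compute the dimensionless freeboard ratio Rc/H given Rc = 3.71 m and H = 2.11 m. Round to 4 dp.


Relative freeboard = Rc / H
= 3.71 / 2.11
= 1.7583

1.7583


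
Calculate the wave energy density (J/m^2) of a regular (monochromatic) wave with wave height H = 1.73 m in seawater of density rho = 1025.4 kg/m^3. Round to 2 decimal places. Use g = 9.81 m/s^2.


E = (1/8) * rho * g * H^2
E = (1/8) * 1025.4 * 9.81 * 1.73^2
E = 0.125 * 1025.4 * 9.81 * 2.9929
E = 3763.26 J/m^2

3763.26


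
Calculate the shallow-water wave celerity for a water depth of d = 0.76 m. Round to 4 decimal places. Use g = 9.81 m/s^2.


Using the shallow-water approximation:
C = sqrt(g * d) = sqrt(9.81 * 0.76)
C = sqrt(7.4556)
C = 2.7305 m/s

2.7305


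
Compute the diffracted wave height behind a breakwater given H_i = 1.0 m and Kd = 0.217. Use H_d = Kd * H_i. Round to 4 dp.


H_d = Kd * H_i
H_d = 0.217 * 1.0
H_d = 0.2170 m

0.2170


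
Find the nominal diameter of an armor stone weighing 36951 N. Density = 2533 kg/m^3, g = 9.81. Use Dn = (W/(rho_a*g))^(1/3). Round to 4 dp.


V = W / (rho_a * g)
V = 36951 / (2533 * 9.81)
V = 36951 / 24848.73
V = 1.487038 m^3
Dn = V^(1/3) = 1.487038^(1/3)
Dn = 1.1414 m

1.1414


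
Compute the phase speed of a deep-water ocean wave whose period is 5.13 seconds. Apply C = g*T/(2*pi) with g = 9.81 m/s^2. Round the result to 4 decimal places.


We use the deep-water celerity formula:
C = g * T / (2 * pi)
C = 9.81 * 5.13 / (2 * 3.14159...)
C = 50.325300 / 6.283185
C = 8.0095 m/s

8.0095


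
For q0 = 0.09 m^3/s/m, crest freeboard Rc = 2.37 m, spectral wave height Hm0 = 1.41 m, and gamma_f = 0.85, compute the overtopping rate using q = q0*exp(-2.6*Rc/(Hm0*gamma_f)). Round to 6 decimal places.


q = q0 * exp(-2.6 * Rc / (Hm0 * gamma_f))
Exponent = -2.6 * 2.37 / (1.41 * 0.85)
= -2.6 * 2.37 / 1.1985
= -5.141427
exp(-5.141427) = 0.005849
q = 0.09 * 0.005849
q = 0.000526 m^3/s/m

0.000526


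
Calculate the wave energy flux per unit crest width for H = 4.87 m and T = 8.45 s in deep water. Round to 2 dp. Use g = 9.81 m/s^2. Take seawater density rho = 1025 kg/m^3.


P = rho * g^2 * H^2 * T / (32 * pi)
P = 1025 * 9.81^2 * 4.87^2 * 8.45 / (32 * pi)
P = 1025 * 96.2361 * 23.7169 * 8.45 / 100.53096
P = 196642.17 W/m

196642.17


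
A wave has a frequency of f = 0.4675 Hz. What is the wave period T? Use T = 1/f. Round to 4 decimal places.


T = 1 / f
T = 1 / 0.4675
T = 2.1390 s

2.1390


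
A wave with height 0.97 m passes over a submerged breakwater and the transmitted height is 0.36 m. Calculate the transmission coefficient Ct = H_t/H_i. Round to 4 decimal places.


Ct = H_t / H_i
Ct = 0.36 / 0.97
Ct = 0.3711

0.3711


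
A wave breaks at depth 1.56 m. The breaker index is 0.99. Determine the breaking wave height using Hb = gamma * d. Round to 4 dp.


Hb = gamma * d
Hb = 0.99 * 1.56
Hb = 1.5444 m

1.5444


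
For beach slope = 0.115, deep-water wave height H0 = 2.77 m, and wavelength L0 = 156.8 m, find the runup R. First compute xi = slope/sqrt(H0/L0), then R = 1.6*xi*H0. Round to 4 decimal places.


xi = slope / sqrt(H0/L0)
H0/L0 = 2.77/156.8 = 0.017666
sqrt(0.017666) = 0.132913
xi = 0.115 / 0.132913 = 0.865229
R = 1.6 * xi * H0 = 1.6 * 0.865229 * 2.77
R = 3.8347 m

3.8347


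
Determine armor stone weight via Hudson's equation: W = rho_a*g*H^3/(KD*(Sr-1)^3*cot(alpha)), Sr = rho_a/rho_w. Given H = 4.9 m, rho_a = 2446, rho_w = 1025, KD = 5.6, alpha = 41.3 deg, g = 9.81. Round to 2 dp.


Sr = rho_a / rho_w = 2446 / 1025 = 2.386341
(Sr - 1) = 1.386341
(Sr - 1)^3 = 2.664469
cot(41.3) = 1 / tan(41.3) = 1 / 0.878521 = 1.138276
Numerator = 2446 * 9.81 * 4.9^3 = 2823018.3437
Denominator = 5.6 * 2.664469 * 1.138276 = 16.984247
W = 2823018.3437 / 16.984247
W = 166213.93 N

166213.93


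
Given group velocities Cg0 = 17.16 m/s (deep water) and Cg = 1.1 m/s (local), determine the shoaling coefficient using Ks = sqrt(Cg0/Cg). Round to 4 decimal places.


Ks = sqrt(Cg0 / Cg)
Ks = sqrt(17.16 / 1.1)
Ks = sqrt(15.6000)
Ks = 3.9497

3.9497


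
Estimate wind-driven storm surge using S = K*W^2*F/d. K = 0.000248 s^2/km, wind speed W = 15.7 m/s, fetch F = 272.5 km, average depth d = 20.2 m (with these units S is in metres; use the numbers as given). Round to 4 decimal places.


S = K * W^2 * F / d
W^2 = 15.7^2 = 246.49
S = 0.000248 * 246.49 * 272.5 / 20.2
Numerator = 0.000248 * 246.49 * 272.5 = 16.657794
S = 16.657794 / 20.2 = 0.8246 m

0.8246


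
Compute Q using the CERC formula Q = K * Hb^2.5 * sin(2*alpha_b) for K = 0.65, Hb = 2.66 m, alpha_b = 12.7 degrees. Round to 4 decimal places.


Q = K * Hb^2.5 * sin(2 * alpha_b)
Hb^2.5 = 2.66^2.5 = 11.539954
sin(2 * 12.7) = sin(25.4) = 0.428935
Q = 0.65 * 11.539954 * 0.428935
Q = 3.2174 m^3/s

3.2174


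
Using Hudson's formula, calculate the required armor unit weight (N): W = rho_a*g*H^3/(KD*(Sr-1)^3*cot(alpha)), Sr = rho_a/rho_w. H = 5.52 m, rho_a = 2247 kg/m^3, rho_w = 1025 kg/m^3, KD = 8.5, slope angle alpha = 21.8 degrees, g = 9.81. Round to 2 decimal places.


Sr = rho_a / rho_w = 2247 / 1025 = 2.192195
(Sr - 1) = 1.192195
(Sr - 1)^3 = 1.694502
cot(21.8) = 1 / tan(21.8) = 1 / 0.399971 = 2.500178
Numerator = 2247 * 9.81 * 5.52^3 = 3707569.6039
Denominator = 8.5 * 1.694502 * 2.500178 = 36.010731
W = 3707569.6039 / 36.010731
W = 102957.35 N

102957.35


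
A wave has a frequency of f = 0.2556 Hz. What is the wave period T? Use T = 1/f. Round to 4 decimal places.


T = 1 / f
T = 1 / 0.2556
T = 3.9124 s

3.9124


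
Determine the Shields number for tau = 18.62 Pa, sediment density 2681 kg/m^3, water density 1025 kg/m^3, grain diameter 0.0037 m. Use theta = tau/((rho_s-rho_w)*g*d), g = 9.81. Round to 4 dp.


theta = tau / ((rho_s - rho_w) * g * d)
rho_s - rho_w = 2681 - 1025 = 1656
Denominator = 1656 * 9.81 * 0.0037 = 60.107832
theta = 18.62 / 60.107832
theta = 0.3098

0.3098


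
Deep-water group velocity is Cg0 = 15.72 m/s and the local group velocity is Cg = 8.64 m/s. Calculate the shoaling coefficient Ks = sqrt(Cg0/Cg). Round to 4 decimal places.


Ks = sqrt(Cg0 / Cg)
Ks = sqrt(15.72 / 8.64)
Ks = sqrt(1.8194)
Ks = 1.3489

1.3489


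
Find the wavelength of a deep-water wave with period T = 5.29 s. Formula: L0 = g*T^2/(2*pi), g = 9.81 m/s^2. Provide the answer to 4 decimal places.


L0 = g * T^2 / (2 * pi)
L0 = 9.81 * 5.29^2 / (2 * pi)
L0 = 9.81 * 27.9841 / 6.28319
L0 = 274.5240 / 6.28319
L0 = 43.6919 m

43.6919


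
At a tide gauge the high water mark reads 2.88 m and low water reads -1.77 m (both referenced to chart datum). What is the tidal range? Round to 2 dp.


Tidal range = High water - Low water
Tidal range = 2.88 - (-1.77)
Tidal range = 4.65 m

4.65


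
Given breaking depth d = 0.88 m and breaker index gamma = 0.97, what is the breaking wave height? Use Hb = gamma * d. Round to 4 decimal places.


Hb = gamma * d
Hb = 0.97 * 0.88
Hb = 0.8536 m

0.8536


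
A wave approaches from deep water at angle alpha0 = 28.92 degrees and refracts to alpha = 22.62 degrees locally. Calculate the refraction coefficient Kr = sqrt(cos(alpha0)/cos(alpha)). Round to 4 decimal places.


Kr = sqrt(cos(alpha0) / cos(alpha))
cos(28.92) = 0.875296
cos(22.62) = 0.923076
Kr = sqrt(0.875296 / 0.923076)
Kr = sqrt(0.948238)
Kr = 0.9738

0.9738


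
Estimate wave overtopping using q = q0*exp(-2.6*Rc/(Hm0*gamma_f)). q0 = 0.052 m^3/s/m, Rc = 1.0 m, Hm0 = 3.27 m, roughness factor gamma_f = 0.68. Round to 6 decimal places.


q = q0 * exp(-2.6 * Rc / (Hm0 * gamma_f))
Exponent = -2.6 * 1.0 / (3.27 * 0.68)
= -2.6 * 1.0 / 2.2236
= -1.169275
exp(-1.169275) = 0.310592
q = 0.052 * 0.310592
q = 0.016151 m^3/s/m

0.016151


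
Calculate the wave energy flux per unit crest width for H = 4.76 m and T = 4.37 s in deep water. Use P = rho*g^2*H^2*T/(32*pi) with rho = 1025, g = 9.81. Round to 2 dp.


P = rho * g^2 * H^2 * T / (32 * pi)
P = 1025 * 9.81^2 * 4.76^2 * 4.37 / (32 * pi)
P = 1025 * 96.2361 * 22.6576 * 4.37 / 100.53096
P = 97153.26 W/m

97153.26


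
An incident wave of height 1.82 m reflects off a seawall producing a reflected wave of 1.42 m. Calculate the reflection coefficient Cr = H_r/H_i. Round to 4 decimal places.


Cr = H_r / H_i
Cr = 1.42 / 1.82
Cr = 0.7802

0.7802


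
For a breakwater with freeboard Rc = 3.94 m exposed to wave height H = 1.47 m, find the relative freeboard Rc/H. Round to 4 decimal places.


Relative freeboard = Rc / H
= 3.94 / 1.47
= 2.6803

2.6803


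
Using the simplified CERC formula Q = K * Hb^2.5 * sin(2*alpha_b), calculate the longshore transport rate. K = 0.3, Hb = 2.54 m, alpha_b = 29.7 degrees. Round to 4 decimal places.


Q = K * Hb^2.5 * sin(2 * alpha_b)
Hb^2.5 = 2.54^2.5 = 10.282158
sin(2 * 29.7) = sin(59.4) = 0.860742
Q = 0.3 * 10.282158 * 0.860742
Q = 2.6551 m^3/s

2.6551


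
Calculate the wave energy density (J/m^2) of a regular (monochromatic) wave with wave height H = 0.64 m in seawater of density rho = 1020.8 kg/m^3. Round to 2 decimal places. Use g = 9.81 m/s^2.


E = (1/8) * rho * g * H^2
E = (1/8) * 1020.8 * 9.81 * 0.64^2
E = 0.125 * 1020.8 * 9.81 * 0.4096
E = 512.72 J/m^2

512.72


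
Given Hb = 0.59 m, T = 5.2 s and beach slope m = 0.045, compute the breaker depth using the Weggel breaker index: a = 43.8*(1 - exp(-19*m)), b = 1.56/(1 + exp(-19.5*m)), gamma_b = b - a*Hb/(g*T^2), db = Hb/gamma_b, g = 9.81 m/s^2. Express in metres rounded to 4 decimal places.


a = 43.8 * (1 - exp(-19 * m))
exp(-19 * 0.045) = exp(-0.8550) = 0.425283
a = 43.8 * (1 - 0.425283) = 25.172596
b = 1.56 / (1 + exp(-19.5 * m))
exp(-19.5 * 0.045) = exp(-0.8775) = 0.415821
b = 1.56 / (1 + 0.415821) = 1.101834
Hb / (g * T^2) = 0.59 / (9.81 * 5.2^2) = 0.59 / 265.2624 = 0.00222421
gamma_b = b - a * Hb/(g*T^2) = 1.101834 - 25.172596 * 0.00222421 = 1.045845
db = Hb / gamma_b = 0.59 / 1.045845
db = 0.5641 m

0.5641


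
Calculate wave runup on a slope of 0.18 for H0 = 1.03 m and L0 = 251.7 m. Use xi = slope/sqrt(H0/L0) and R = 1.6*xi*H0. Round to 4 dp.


xi = slope / sqrt(H0/L0)
H0/L0 = 1.03/251.7 = 0.004092
sqrt(0.004092) = 0.063970
xi = 0.18 / 0.063970 = 2.813815
R = 1.6 * xi * H0 = 1.6 * 2.813815 * 1.03
R = 4.6372 m

4.6372


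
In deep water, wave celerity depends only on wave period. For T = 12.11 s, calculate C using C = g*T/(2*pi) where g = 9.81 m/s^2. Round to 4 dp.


We use the deep-water celerity formula:
C = g * T / (2 * pi)
C = 9.81 * 12.11 / (2 * 3.14159...)
C = 118.799100 / 6.283185
C = 18.9075 m/s

18.9075


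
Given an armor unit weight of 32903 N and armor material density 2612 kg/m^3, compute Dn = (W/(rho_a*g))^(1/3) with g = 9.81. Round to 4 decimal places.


V = W / (rho_a * g)
V = 32903 / (2612 * 9.81)
V = 32903 / 25623.72
V = 1.284084 m^3
Dn = V^(1/3) = 1.284084^(1/3)
Dn = 1.0869 m

1.0869


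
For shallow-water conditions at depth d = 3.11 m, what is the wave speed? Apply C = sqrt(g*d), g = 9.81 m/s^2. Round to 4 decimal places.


Using the shallow-water approximation:
C = sqrt(g * d) = sqrt(9.81 * 3.11)
C = sqrt(30.5091)
C = 5.5235 m/s

5.5235


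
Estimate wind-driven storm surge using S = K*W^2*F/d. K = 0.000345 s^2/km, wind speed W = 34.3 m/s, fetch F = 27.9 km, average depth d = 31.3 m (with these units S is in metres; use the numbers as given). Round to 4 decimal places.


S = K * W^2 * F / d
W^2 = 34.3^2 = 1176.49
S = 0.000345 * 1176.49 * 27.9 / 31.3
Numerator = 0.000345 * 1176.49 * 27.9 = 11.324304
S = 11.324304 / 31.3 = 0.3618 m

0.3618


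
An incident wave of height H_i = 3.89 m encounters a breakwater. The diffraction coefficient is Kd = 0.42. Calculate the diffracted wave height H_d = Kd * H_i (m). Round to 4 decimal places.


H_d = Kd * H_i
H_d = 0.42 * 3.89
H_d = 1.6338 m

1.6338


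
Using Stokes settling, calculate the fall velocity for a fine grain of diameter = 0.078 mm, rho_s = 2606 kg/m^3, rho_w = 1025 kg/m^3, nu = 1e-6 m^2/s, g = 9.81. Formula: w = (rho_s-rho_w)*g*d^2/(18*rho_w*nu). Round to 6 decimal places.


w = (rho_s - rho_w) * g * d^2 / (18 * rho_w * nu)
d = 0.078 mm = 0.000078 m
rho_s - rho_w = 2606 - 1025 = 1581
Numerator = 1581 * 9.81 * (0.000078)^2 = 0.000094360467
Denominator = 18 * 1025 * 1e-6 = 0.018450
w = 0.005114 m/s

0.005114


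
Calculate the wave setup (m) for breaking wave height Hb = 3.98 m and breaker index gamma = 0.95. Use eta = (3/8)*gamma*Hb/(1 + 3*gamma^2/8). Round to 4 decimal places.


eta = (3/8) * gamma * Hb / (1 + 3*gamma^2/8)
Numerator = (3/8) * 0.95 * 3.98 = 1.417875
Denominator = 1 + 3*0.95^2/8 = 1 + 0.338438 = 1.338438
eta = 1.417875 / 1.338438
eta = 1.0594 m

1.0594


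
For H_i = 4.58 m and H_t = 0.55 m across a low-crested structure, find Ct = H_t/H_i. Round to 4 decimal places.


Ct = H_t / H_i
Ct = 0.55 / 4.58
Ct = 0.1201

0.1201
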